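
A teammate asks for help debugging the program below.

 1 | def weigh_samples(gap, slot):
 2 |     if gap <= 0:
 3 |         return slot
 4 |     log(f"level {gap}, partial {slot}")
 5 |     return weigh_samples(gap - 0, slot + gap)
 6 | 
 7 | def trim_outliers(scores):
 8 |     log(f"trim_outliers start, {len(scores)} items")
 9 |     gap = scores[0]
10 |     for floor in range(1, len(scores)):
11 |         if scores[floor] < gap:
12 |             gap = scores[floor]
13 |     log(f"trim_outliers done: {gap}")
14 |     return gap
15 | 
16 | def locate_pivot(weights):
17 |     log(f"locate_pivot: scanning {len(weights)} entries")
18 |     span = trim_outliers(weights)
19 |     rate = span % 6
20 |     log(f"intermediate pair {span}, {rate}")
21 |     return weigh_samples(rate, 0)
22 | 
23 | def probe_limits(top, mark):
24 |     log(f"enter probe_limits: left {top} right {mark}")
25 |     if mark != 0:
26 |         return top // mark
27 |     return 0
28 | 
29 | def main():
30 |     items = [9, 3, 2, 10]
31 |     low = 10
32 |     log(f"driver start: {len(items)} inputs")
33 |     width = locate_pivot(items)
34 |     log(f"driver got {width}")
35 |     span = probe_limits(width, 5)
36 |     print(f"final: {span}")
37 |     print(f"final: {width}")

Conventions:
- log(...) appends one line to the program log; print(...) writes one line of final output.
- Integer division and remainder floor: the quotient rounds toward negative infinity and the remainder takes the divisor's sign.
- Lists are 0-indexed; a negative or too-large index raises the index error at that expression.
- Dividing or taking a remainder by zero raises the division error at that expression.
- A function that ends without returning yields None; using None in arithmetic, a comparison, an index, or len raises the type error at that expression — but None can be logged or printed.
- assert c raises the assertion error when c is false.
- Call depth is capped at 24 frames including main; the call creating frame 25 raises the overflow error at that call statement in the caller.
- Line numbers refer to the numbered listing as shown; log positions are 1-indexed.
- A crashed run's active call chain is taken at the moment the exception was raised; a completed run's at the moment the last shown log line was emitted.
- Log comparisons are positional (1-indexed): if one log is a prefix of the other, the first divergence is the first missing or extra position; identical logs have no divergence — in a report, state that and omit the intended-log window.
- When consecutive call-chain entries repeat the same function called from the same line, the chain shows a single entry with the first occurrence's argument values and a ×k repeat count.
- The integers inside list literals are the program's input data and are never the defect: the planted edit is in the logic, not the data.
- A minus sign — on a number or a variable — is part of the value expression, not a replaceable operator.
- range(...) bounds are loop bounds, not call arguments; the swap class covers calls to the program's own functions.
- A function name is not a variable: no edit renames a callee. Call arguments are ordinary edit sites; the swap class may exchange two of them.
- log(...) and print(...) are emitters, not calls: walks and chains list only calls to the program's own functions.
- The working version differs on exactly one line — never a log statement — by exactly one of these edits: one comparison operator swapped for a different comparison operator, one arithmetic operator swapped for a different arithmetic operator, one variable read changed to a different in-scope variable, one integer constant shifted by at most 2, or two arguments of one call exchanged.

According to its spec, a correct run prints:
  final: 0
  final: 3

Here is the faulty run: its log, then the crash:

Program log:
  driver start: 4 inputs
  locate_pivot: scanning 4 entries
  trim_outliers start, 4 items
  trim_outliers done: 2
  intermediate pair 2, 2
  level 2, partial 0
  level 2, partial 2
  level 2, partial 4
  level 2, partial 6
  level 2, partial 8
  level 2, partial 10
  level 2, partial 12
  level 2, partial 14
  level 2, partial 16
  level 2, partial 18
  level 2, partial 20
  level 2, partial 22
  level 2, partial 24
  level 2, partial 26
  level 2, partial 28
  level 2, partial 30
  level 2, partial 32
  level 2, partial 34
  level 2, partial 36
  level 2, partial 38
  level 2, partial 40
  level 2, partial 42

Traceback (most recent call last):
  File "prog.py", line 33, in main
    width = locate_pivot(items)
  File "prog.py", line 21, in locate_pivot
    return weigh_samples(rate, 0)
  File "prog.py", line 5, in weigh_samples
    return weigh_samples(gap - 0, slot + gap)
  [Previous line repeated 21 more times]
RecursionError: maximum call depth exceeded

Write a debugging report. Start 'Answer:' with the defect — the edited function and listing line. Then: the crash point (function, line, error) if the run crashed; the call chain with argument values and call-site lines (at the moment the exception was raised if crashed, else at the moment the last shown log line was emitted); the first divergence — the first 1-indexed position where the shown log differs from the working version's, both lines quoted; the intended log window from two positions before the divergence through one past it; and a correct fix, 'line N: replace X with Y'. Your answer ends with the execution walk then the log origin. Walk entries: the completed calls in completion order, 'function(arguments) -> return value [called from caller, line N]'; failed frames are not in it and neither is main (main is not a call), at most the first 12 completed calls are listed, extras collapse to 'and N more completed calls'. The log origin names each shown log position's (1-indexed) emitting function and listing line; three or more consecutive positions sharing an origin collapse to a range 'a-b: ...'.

Answer: the defect is in weigh_samples at line 5.
Core observation: The log first diverges at position 7: the faulty run prints 'level 2, partial 2' where the working version prints 'level 1, partial 2'.
Crash: weigh_samples, line 5, RecursionError.
Call chain: main -> locate_pivot([9, 3, 2, 10]) (called at line 33) -> weigh_samples(2, 0) (called at line 21) -> weigh_samples(2, 2) (called at line 5) ×21.
First divergence: position 7; shown 'level 2, partial 2' vs intended 'level 1, partial 2'.
Intended log window:
  5: intermediate pair 2, 2
  6: level 2, partial 0
  7: level 1, partial 2
  8: driver got 3
Execution walk:
  trim_outliers([9, 3, 2, 10]) -> 2  [called from locate_pivot, line 18]
Log origins:
  1: from main, line 32
  2: from locate_pivot, line 17
  3: from trim_outliers, line 8
  4: from trim_outliers, line 13
  5: from locate_pivot, line 20
  6-27: from weigh_samples, line 4
A correct fix: line 5: replace `0` with `1`.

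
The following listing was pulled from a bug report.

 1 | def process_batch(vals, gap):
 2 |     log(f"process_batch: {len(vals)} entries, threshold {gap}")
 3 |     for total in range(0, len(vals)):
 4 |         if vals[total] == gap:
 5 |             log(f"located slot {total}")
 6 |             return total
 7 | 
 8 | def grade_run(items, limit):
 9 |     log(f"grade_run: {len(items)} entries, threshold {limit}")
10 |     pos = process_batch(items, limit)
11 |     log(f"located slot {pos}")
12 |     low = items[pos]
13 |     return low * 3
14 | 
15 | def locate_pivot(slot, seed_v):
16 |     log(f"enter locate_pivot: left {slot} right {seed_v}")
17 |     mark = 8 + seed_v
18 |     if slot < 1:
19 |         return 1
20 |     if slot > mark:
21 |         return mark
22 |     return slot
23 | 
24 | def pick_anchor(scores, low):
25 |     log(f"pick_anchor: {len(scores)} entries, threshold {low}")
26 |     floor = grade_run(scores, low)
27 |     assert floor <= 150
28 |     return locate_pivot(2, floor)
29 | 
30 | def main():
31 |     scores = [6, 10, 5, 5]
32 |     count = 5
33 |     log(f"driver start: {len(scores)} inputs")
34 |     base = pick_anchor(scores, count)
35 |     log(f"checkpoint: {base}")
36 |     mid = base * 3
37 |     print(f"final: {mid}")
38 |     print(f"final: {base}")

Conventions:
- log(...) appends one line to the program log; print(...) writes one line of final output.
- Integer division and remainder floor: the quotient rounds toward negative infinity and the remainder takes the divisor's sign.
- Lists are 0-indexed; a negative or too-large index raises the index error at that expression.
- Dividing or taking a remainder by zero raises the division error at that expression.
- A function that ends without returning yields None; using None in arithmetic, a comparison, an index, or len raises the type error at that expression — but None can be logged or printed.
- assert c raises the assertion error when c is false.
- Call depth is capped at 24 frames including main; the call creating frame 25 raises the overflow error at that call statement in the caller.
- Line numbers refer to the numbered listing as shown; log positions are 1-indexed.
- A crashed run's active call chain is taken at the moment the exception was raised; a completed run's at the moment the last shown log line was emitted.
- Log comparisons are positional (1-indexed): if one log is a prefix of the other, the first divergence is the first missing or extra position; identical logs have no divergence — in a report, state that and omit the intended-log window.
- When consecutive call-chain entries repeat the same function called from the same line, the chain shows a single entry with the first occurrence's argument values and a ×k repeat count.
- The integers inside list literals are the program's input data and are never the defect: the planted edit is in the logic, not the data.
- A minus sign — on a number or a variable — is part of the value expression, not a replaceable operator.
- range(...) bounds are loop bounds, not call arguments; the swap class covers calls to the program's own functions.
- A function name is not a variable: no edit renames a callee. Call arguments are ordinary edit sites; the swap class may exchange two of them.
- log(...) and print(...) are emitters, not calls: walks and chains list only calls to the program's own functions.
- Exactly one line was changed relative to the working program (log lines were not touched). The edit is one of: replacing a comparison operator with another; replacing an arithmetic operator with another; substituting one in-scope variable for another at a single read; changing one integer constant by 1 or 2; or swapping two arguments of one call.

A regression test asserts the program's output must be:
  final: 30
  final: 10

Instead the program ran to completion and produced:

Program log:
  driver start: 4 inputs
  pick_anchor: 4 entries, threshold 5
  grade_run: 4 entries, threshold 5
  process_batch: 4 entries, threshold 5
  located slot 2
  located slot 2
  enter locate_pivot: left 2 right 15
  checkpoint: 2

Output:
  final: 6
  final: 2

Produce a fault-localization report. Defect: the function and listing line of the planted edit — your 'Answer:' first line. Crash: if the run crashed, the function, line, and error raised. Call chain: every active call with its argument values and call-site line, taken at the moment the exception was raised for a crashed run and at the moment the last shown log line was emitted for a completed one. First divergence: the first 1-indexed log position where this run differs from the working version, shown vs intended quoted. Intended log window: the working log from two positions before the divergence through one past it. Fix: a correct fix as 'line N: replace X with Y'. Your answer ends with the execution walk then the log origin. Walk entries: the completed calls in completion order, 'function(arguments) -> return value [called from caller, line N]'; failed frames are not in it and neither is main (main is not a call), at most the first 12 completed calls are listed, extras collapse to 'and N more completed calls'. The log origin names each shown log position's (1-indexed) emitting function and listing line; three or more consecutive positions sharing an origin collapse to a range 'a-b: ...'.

Answer: the defect is in pick_anchor at line 28.
Key observation: Log line 7 is where behavior first shows: 'enter locate_pivot: left 2 right 15' appears instead of 'enter locate_pivot: left 15 right 2'.
Call chain: main.
First divergence: position 7 — the shown line 'enter locate_pivot: left 2 right 15' should read 'enter locate_pivot: left 15 right 2'.
Intended log window:
  5: located slot 2
  6: located slot 2
  7: enter locate_pivot: left 15 right 2
  8: checkpoint: 10
Execution walk:
  process_batch([6, 10, 5, 5], 5) -> 2  [called from grade_run, line 10]
  grade_run([6, 10, 5, 5], 5) -> 15  [called from pick_anchor, line 26]
  locate_pivot(2, 15) -> 2  [called from pick_anchor, line 28]
  pick_anchor([6, 10, 5, 5], 5) -> 2  [called from main, line 34]
Log line origins:
  1: emitted by main (line 33)
  2: emitted by pick_anchor (line 25)
  3: emitted by grade_run (line 9)
  4: emitted by process_batch (line 2)
  5: emitted by process_batch (line 5)
  6: emitted by grade_run (line 11)
  7: emitted by locate_pivot (line 16)
  8: emitted by main (line 35)
A correct fix: line 28: replace `locate_pivot(2, floor)` with `locate_pivot(floor, 2)`.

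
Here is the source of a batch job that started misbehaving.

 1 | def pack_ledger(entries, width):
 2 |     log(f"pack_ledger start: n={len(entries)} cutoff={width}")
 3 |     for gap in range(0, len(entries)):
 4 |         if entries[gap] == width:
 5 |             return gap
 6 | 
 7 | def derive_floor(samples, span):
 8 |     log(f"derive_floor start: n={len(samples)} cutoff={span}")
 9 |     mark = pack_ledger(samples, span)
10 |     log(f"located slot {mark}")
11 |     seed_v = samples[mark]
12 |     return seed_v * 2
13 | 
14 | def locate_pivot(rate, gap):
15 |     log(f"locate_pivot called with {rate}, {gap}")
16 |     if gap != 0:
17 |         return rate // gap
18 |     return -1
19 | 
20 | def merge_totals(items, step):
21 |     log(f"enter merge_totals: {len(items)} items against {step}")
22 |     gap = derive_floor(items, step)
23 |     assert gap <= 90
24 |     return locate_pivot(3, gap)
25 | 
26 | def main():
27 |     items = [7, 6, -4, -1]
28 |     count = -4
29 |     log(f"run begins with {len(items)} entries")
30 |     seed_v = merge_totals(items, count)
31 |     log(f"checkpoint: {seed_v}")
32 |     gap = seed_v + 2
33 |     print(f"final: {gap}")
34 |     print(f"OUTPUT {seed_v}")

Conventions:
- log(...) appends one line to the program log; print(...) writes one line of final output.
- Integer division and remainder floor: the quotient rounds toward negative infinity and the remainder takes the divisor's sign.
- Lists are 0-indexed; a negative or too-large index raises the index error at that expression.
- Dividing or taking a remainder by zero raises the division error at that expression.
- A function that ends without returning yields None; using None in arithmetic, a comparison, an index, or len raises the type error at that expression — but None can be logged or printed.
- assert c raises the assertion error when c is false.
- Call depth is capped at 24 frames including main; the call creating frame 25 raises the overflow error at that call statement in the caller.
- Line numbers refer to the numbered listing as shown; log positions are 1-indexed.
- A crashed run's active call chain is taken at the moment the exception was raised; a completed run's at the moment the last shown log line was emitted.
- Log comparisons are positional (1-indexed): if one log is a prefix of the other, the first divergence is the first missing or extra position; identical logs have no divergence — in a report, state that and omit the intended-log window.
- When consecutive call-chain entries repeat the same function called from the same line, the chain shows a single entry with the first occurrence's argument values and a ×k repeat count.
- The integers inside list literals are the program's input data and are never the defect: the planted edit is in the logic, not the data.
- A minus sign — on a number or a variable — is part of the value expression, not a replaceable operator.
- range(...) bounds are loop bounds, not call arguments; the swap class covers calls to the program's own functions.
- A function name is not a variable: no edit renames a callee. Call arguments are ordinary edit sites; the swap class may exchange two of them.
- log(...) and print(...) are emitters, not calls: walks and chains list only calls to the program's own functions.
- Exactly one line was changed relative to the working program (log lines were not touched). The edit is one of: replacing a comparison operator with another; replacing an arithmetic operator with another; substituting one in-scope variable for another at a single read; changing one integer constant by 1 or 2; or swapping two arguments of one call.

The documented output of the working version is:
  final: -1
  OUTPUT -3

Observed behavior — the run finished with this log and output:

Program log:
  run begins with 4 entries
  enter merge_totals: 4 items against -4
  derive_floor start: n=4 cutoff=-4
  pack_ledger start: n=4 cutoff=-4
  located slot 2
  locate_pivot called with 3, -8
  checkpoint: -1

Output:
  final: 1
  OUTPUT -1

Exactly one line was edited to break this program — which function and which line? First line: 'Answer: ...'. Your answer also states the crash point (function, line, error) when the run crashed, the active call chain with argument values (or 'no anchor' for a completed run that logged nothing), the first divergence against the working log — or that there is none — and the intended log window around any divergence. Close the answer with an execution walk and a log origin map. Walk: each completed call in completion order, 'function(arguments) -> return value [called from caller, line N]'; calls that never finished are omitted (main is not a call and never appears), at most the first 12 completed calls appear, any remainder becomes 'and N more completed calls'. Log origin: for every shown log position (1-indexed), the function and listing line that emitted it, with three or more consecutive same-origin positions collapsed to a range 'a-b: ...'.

Answer: the defect is in merge_totals at line 24.
Core observation: The log first diverges at position 6: the faulty run prints 'locate_pivot called with 3, -8' where the working version prints 'locate_pivot called with -8, 3'.
Call chain: main.
First divergence: position 6; shown 'locate_pivot called with 3, -8' vs intended 'locate_pivot called with -8, 3'.
Intended log window:
  4: pack_ledger start: n=4 cutoff=-4
  5: located slot 2
  6: locate_pivot called with -8, 3
  7: checkpoint: -3
Execution walk:
  pack_ledger([7, 6, -4, -1], -4) -> 2  [called from derive_floor, line 9]
  derive_floor([7, 6, -4, -1], -4) -> -8  [called from merge_totals, line 22]
  locate_pivot(3, -8) -> -1  [called from merge_totals, line 24]
  merge_totals([7, 6, -4, -1], -4) -> -1  [called from main, line 30]
Log origin:
  1: logged in main at line 29
  2: logged in merge_totals at line 21
  3: logged in derive_floor at line 8
  4: logged in pack_ledger at line 2
  5: logged in derive_floor at line 10
  6: logged in locate_pivot at line 15
  7: logged in main at line 31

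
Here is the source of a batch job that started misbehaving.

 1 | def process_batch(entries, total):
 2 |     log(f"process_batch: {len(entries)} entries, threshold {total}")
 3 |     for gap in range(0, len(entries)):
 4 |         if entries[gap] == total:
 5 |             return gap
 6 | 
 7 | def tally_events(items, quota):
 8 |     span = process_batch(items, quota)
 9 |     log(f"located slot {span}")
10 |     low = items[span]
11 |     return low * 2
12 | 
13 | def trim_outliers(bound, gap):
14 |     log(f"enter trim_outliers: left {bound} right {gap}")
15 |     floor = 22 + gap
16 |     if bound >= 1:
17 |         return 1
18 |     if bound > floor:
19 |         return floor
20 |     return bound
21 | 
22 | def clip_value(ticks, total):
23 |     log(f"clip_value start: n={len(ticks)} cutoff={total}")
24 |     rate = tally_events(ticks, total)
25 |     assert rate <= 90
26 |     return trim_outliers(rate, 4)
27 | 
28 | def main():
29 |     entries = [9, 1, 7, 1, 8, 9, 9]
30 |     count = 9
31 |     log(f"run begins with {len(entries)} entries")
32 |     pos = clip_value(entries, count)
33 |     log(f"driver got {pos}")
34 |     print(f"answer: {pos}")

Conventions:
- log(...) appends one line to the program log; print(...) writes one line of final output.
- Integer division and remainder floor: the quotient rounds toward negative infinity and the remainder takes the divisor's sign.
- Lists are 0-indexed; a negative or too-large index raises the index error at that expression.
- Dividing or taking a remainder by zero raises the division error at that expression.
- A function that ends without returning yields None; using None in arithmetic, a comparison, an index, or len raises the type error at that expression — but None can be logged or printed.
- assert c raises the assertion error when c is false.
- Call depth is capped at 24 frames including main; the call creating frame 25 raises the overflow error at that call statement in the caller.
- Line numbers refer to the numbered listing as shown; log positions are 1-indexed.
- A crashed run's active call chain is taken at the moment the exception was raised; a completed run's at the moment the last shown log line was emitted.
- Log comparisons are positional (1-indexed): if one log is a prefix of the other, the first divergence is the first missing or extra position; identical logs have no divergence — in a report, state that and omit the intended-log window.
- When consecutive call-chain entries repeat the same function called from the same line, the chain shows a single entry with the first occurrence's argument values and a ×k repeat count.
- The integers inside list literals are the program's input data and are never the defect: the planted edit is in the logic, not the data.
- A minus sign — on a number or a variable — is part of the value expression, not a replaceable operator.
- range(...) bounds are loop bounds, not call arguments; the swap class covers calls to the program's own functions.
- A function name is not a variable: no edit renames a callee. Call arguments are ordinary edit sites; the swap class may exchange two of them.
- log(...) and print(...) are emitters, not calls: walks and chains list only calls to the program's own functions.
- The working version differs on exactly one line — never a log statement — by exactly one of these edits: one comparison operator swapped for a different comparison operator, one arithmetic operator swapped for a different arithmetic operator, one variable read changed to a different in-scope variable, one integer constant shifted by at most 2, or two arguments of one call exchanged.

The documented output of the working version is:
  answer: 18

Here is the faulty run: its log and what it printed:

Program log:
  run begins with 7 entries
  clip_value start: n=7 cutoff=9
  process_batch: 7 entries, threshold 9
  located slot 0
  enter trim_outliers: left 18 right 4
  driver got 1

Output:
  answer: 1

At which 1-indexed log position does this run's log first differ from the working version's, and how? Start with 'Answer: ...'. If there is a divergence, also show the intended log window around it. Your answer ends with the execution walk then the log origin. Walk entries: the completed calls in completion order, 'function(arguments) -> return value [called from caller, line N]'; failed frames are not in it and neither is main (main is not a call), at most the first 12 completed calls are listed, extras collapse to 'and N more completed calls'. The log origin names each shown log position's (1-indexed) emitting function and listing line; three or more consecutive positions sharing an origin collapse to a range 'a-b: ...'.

Answer: at position 6 the run shows 'driver got 1' where the working version logs 'driver got 18'.
Intended log window:
  4: located slot 0
  5: enter trim_outliers: left 18 right 4
  6: driver got 18
Execution walk:
  process_batch([9, 1, 7, 1, 8, 9, 9], 9) -> 0  [called from tally_events, line 8]
  tally_events([9, 1, 7, 1, 8, 9, 9], 9) -> 18  [called from clip_value, line 24]
  trim_outliers(18, 4) -> 1  [called from clip_value, line 26]
  clip_value([9, 1, 7, 1, 8, 9, 9], 9) -> 1  [called from main, line 32]
Origin of each log line:
  1: emitted by main (line 31)
  2: emitted by clip_value (line 23)
  3: emitted by process_batch (line 2)
  4: emitted by tally_events (line 9)
  5: emitted by trim_outliers (line 14)
  6: emitted by main (line 33)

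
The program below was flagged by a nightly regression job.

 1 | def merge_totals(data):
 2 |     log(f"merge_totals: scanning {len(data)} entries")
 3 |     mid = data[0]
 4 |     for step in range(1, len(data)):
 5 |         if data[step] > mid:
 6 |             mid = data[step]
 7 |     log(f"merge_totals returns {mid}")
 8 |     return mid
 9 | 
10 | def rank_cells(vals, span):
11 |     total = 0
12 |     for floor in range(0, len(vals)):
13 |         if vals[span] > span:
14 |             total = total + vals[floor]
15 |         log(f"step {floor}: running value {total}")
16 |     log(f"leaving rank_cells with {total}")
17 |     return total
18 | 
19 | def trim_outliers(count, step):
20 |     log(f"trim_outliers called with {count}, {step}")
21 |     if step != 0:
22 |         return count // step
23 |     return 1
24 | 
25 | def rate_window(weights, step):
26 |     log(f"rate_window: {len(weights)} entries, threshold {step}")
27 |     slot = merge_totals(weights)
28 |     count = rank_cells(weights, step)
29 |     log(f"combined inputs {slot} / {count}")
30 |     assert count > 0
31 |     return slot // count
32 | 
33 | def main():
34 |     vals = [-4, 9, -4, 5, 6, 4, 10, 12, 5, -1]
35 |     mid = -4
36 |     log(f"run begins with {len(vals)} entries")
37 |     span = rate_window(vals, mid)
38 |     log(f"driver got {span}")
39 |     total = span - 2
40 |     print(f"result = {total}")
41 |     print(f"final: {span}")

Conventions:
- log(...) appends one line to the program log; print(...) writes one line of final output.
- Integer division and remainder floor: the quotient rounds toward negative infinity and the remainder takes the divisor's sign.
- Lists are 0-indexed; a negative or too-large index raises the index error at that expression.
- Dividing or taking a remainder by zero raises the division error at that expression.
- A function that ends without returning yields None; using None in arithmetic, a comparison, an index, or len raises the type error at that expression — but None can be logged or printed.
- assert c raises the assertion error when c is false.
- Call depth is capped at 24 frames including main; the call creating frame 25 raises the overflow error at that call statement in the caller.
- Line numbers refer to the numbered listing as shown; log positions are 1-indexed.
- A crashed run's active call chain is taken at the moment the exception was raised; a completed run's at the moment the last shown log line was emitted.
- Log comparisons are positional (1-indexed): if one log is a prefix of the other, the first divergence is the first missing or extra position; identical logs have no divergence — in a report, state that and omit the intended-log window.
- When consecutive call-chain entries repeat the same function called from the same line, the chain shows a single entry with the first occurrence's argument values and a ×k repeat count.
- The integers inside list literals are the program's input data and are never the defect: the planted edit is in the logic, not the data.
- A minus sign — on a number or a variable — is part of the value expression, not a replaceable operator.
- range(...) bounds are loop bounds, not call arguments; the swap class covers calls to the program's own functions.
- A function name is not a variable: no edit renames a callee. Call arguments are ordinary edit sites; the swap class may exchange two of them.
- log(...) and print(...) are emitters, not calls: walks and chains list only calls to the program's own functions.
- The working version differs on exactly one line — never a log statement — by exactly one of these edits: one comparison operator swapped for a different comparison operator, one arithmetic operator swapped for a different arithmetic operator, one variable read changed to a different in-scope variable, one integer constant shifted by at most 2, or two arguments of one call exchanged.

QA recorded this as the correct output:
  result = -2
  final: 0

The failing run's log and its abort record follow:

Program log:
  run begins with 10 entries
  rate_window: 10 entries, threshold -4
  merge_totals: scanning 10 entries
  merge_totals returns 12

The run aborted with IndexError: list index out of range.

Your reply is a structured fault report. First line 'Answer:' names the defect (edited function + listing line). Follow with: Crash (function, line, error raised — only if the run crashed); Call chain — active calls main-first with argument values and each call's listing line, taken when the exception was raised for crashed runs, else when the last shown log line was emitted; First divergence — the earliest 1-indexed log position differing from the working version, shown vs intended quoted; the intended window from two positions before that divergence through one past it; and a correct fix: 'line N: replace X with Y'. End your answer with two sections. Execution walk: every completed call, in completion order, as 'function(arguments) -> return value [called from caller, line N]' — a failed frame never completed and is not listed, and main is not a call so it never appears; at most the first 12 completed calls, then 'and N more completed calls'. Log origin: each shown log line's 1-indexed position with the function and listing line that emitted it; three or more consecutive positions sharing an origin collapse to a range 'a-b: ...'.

Answer: the defect is in rank_cells at line 13.
The tell: The faulty run's log stops after 4 lines; the working version's next line would be 'step 0: running value 0'.
Crash: rank_cells, line 13, IndexError.
Call chain: main -> rate_window([-4, 9, -4, 5, 6, 4, 10, 12, 5, -1], -4) (called at line 37) -> rank_cells([-4, 9, -4, 5, 6, 4, 10, 12, 5, -1], -4) (called at line 28).
First divergence: position 5; the shown log stops at 4 lines while the working version next logs 'step 0: running value 0'.
Intended log window:
  3: merge_totals: scanning 10 entries
  4: merge_totals returns 12
  5: step 0: running value 0
  6: step 1: running value 9
Execution walk:
  merge_totals([-4, 9, -4, 5, 6, 4, 10, 12, 5, -1]) -> 12  [called from rate_window, line 27]
Origin of each log line:
  1: from main, line 36
  2: from rate_window, line 26
  3: from merge_totals, line 2
  4: from merge_totals, line 7
A correct fix: line 13: replace `vals[span]` with `vals[floor]`.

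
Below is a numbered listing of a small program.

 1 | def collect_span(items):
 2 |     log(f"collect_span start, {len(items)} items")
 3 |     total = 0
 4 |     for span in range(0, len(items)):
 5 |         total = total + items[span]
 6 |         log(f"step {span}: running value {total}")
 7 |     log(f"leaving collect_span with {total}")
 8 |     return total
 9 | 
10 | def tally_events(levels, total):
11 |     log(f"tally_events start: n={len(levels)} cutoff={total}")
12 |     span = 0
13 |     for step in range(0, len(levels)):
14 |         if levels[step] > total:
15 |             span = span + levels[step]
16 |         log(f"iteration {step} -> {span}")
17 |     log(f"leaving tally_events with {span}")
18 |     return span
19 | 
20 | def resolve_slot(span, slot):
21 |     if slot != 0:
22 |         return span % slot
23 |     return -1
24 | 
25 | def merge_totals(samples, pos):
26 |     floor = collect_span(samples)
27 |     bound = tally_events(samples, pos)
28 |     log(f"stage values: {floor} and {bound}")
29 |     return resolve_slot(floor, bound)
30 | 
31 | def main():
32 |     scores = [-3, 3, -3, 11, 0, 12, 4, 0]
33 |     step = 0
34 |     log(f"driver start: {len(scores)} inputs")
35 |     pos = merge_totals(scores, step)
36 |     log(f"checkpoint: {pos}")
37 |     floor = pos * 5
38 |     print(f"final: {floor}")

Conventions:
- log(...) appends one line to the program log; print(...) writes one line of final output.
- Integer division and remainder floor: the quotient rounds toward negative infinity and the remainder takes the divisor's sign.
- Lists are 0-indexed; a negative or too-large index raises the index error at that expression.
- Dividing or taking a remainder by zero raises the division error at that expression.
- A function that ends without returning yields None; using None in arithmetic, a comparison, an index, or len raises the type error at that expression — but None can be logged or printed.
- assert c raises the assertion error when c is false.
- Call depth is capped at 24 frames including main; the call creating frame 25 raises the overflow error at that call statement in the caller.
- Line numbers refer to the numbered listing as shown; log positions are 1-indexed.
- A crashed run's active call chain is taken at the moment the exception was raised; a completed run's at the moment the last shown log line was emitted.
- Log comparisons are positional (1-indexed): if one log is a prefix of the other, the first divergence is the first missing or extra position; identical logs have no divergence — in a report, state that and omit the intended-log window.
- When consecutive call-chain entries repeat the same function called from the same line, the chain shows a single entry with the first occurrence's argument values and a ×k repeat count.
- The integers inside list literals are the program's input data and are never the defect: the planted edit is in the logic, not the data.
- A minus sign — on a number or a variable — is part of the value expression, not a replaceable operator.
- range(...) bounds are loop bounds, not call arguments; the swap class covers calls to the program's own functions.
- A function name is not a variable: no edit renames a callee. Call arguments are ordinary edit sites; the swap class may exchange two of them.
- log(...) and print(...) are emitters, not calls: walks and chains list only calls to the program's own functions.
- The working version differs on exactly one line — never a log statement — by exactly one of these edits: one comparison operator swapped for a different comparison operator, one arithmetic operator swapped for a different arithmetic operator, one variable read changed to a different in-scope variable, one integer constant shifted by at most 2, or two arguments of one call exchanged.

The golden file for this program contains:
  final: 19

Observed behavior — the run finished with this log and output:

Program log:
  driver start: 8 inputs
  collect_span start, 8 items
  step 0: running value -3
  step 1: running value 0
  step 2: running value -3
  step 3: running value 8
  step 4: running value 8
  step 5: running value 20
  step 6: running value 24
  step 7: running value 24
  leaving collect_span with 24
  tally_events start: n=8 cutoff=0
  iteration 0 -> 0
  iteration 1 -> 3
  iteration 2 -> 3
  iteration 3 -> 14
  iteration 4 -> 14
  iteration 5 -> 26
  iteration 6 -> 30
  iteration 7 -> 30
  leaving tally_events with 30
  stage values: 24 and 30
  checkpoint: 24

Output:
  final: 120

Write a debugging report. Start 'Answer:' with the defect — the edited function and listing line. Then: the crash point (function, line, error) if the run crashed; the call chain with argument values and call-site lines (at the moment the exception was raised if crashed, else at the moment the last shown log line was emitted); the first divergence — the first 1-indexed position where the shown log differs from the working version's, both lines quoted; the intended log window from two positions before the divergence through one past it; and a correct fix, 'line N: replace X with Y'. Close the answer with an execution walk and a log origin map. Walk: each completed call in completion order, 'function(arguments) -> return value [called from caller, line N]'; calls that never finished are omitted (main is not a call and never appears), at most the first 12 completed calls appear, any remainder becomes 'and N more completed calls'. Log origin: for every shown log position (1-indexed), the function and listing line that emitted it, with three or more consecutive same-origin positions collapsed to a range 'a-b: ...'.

Answer: the defect is in main at line 37.
Key observation: No log line changed; the fault shows up purely in the output.
Call chain: main.
First divergence: none (the log streams are identical).
Execution walk:
  collect_span([-3, 3, -3, 11, 0, 12, 4, 0]) -> 24  [called from merge_totals, line 26]
  tally_events([-3, 3, -3, 11, 0, 12, 4, 0], 0) -> 30  [called from merge_totals, line 27]
  resolve_slot(24, 30) -> 24  [called from merge_totals, line 29]
  merge_totals([-3, 3, -3, 11, 0, 12, 4, 0], 0) -> 24  [called from main, line 35]
Origin of each log line:
  1 — main, line 34
  2 — collect_span, line 2
  3-10 — collect_span, line 6
  11 — collect_span, line 7
  12 — tally_events, line 11
  13-20 — tally_events, line 16
  21 — tally_events, line 17
  22 — merge_totals, line 28
  23 — main, line 36
A correct fix: line 37: replace `*` with `-`.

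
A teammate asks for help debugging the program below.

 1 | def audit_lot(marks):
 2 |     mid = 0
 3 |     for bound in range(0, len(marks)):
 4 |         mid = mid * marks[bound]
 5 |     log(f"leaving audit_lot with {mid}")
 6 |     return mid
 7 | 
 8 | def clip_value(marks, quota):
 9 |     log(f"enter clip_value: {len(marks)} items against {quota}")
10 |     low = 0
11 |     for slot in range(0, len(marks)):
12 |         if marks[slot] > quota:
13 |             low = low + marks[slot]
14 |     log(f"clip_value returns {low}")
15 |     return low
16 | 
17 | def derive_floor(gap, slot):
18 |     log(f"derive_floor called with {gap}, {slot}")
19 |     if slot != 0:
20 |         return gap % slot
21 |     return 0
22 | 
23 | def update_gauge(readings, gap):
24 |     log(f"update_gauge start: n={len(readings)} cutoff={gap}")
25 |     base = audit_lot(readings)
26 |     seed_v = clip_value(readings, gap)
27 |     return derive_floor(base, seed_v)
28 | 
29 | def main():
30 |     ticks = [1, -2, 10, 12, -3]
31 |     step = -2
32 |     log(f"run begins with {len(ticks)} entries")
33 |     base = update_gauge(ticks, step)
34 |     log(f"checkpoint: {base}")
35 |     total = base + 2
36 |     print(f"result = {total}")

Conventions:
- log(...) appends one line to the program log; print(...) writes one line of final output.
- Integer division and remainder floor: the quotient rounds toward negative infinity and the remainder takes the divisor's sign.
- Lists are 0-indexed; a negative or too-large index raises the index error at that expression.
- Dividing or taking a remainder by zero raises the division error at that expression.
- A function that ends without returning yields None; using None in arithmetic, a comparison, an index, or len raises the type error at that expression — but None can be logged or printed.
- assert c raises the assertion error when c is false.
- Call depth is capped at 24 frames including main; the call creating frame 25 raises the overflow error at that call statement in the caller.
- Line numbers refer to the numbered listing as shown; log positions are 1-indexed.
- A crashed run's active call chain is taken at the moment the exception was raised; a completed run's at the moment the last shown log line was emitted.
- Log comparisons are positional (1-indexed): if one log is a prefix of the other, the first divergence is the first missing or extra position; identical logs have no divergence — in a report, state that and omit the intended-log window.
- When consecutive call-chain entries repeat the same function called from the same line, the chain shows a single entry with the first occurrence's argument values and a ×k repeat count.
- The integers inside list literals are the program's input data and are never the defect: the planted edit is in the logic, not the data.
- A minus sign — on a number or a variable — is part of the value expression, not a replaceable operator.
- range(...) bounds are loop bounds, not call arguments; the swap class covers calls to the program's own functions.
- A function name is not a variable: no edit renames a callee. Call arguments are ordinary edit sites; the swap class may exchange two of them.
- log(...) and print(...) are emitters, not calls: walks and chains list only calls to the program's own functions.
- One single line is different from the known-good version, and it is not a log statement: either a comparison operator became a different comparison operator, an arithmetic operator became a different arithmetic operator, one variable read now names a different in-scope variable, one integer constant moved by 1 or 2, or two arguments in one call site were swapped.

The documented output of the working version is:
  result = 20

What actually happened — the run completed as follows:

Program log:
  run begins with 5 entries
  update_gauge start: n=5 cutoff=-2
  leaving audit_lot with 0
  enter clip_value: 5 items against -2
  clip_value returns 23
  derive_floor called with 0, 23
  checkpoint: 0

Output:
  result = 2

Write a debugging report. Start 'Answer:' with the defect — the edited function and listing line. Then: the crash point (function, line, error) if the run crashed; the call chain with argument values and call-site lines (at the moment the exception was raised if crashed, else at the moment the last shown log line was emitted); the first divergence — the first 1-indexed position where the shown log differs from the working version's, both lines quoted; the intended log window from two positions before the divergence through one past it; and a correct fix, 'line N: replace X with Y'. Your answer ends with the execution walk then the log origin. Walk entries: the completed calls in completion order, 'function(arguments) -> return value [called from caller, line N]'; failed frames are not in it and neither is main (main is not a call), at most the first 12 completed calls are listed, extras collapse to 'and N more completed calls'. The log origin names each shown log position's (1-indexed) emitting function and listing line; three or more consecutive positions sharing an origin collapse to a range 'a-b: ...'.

Answer: the defect is in audit_lot at line 4.
Key fact: At log position 3 the runs split — shown 'leaving audit_lot with 0', but the working version logs 'leaving audit_lot with 18'.
Call chain: main.
First divergence: position 3 — the shown line 'leaving audit_lot with 0' should read 'leaving audit_lot with 18'.
Intended log window:
  1: run begins with 5 entries
  2: update_gauge start: n=5 cutoff=-2
  3: leaving audit_lot with 18
  4: enter clip_value: 5 items against -2
Execution walk:
  audit_lot([1, -2, 10, 12, -3]) -> 0  [called from update_gauge, line 25]
  clip_value([1, -2, 10, 12, -3], -2) -> 23  [called from update_gauge, line 26]
  derive_floor(0, 23) -> 0  [called from update_gauge, line 27]
  update_gauge([1, -2, 10, 12, -3], -2) -> 0  [called from main, line 33]
Log origins:
  1: emitted by main (line 32)
  2: emitted by update_gauge (line 24)
  3: emitted by audit_lot (line 5)
  4: emitted by clip_value (line 9)
  5: emitted by clip_value (line 14)
  6: emitted by derive_floor (line 18)
  7: emitted by main (line 34)
A correct fix: line 4: replace `*` with `+`.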